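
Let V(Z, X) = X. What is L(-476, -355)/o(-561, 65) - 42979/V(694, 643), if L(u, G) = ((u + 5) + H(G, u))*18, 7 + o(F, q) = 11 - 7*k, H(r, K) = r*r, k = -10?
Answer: 724990775/23791 ≈ 30473.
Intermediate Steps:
H(r, K) = r**2
o(F, q) = 74 (o(F, q) = -7 + (11 - 7*(-10)) = -7 + (11 + 70) = -7 + 81 = 74)
L(u, G) = 90 + 18*u + 18*G**2 (L(u, G) = ((u + 5) + G**2)*18 = ((5 + u) + G**2)*18 = (5 + u + G**2)*18 = 90 + 18*u + 18*G**2)
L(-476, -355)/o(-561, 65) - 42979/V(694, 643) = (90 + 18*(-476) + 18*(-355)**2)/74 - 42979/643 = (90 - 8568 + 18*126025)*(1/74) - 42979*1/643 = (90 - 8568 + 2268450)*(1/74) - 42979/643 = 2259972*(1/74) - 42979/643 = 1129986/37 - 42979/643 = 724990775/23791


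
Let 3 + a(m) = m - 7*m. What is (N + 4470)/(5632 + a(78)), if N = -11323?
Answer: -6853/5161 ≈ -1.3278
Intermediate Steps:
a(m) = -3 - 6*m (a(m) = -3 + (m - 7*m) = -3 - 6*m)
(N + 4470)/(5632 + a(78)) = (-11323 + 4470)/(5632 + (-3 - 6*78)) = -6853/(5632 + (-3 - 468)) = -6853/(5632 - 471) = -6853/5161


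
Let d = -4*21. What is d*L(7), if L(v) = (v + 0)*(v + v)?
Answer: -8232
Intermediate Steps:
d = -84
L(v) = 2*v² (L(v) = v*(2*v) = 2*v²)
d*L(7) = -168*7² = -168*49 = -84*98 = -8232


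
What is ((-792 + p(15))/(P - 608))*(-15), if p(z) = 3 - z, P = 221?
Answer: -1340/43 ≈ -31.163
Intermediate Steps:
((-792 + p(15))/(P - 608))*(-15) = ((-792 + (3 - 1*15))/(221 - 608))*(-15) = ((-792 + (3 - 15))/(-387))*(-15) = ((-792 - 12)*(-1/387))*(-15) = -804*(-1/387)*(-15) = (268/129)*(-15) = -1340/43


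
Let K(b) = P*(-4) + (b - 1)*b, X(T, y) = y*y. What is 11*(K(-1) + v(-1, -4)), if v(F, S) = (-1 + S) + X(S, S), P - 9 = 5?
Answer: -473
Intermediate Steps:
P = 14 (P = 9 + 5 = 14)
X(T, y) = y**2
v(F, S) = -1 + S + S**2 (v(F, S) = (-1 + S) + S**2 = -1 + S + S**2)
K(b) = -56 + b*(-1 + b) (K(b) = 14*(-4) + (b - 1)*b = -56 + (-1 + b)*b = -56 + b*(-1 + b))
11*(K(-1) + v(-1, -4)) = 11*((-56 + (-1)**2 - 1*(-1)) + (-1 - 4 + (-4)**2)) = 11*((-56 + 1 + 1) + (-1 - 4 + 16)) = 11*(-54 + 11) = 11*(-43) = -473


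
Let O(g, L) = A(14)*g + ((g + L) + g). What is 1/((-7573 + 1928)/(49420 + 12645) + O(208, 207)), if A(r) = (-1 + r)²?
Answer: 12413/444073946 ≈ 2.7953e-5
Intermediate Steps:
O(g, L) = L + 171*g (O(g, L) = (-1 + 14)²*g + ((g + L) + g) = 13²*g + ((L + g) + g) = 169*g + (L + 2*g) = L + 171*g)
1/((-7573 + 1928)/(49420 + 12645) + O(208, 207)) = 1/((-7573 + 1928)/(49420 + 12645) + (207 + 171*208)) = 1/(-5645/62065 + (207 + 35568)) = 1/(-5645*1/62065 + 35775) = 1/(-1129/12413 + 35775) = 1/(444073946/12413) = 12413/444073946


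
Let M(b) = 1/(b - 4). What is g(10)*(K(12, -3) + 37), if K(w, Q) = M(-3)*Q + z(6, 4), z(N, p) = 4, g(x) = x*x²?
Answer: 290000/7 ≈ 41429.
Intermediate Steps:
g(x) = x³
M(b) = 1/(-4 + b)
K(w, Q) = 4 - Q/7 (K(w, Q) = Q/(-4 - 3) + 4 = Q/(-7) + 4 = -Q/7 + 4 = 4 - Q/7)
g(10)*(K(12, -3) + 37) = 10³*((4 - ⅐*(-3)) + 37) = 1000*((4 + 3/7) + 37) = 1000*(31/7 + 37) = 1000*(290/7) = 290000/7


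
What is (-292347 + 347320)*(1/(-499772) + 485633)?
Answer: 13342264606181775/499772 ≈ 2.6697e+10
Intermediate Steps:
(-292347 + 347320)*(1/(-499772) + 485633) = 54973*(-1/499772 + 485633) = 54973*(242705775675/499772) = 13342264606181775/499772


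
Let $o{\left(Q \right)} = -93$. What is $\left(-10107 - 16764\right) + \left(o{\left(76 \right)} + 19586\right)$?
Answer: $-7378$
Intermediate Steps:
$\left(-10107 - 16764\right) + \left(o{\left(76 \right)} + 19586\right) = \left(-10107 - 16764\right) + \left(-93 + 19586\right) = -26871 + 19493 = -7378$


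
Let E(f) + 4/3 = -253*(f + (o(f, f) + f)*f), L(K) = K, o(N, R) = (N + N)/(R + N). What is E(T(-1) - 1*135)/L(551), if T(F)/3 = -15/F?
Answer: -6011284/1653 ≈ -3636.6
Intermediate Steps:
T(F) = -45/F (T(F) = 3*(-15/F) = -45/F)
o(N, R) = 2*N/(N + R) (o(N, R) = (2*N)/(N + R) = 2*N/(N + R))
E(f) = -4/3 - 253*f - 253*f*(1 + f) (E(f) = -4/3 - 253*(f + (2*f/(f + f) + f)*f) = -4/3 - 253*(f + (2*f/((2*f)) + f)*f) = -4/3 - 253*(f + (2*f*(1/(2*f)) + f)*f) = -4/3 - 253*(f + (1 + f)*f) = -4/3 - 253*(f + f*(1 + f)) = -4/3 + (-253*f - 253*f*(1 + f)) = -4/3 - 253*f - 253*f*(1 + f))
E(T(-1) - 1*135)/L(551) = (-4/3 - 506*(-45/(-1) - 1*135) - 253*(-45/(-1) - 1*135)²)/551 = (-4/3 - 506*(-45*(-1) - 135) - 253*(-45*(-1) - 135)²)*(1/551) = (-4/3 - 506*(45 - 135) - 253*(45 - 135)²)*(1/551) = (-4/3 - 506*(-90) - 253*(-90)²)*(1/551) = (-4/3 + 45540 - 253*8100)*(1/551) = (-4/3 + 45540 - 2049300)*(1/551) = -6011284/3*1/551 = -6011284/1653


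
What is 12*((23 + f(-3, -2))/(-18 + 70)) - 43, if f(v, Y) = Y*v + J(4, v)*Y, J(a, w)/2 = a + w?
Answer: -484/13 ≈ -37.231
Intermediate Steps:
J(a, w) = 2*a + 2*w (J(a, w) = 2*(a + w) = 2*a + 2*w)
f(v, Y) = Y*v + Y*(8 + 2*v) (f(v, Y) = Y*v + (2*4 + 2*v)*Y = Y*v + (8 + 2*v)*Y = Y*v + Y*(8 + 2*v))
12*((23 + f(-3, -2))/(-18 + 70)) - 43 = 12*((23 - 2*(8 + 3*(-3)))/(-18 + 70)) - 43 = 12*((23 - 2*(8 - 9))/52) - 43 = 12*((23 - 2*(-1))*(1/52)) - 43 = 12*((23 + 2)*(1/52)) - 43 = 12*(25*(1/52)) - 43 = 12*(25/52) - 43 = 75/13 - 43 = -484/13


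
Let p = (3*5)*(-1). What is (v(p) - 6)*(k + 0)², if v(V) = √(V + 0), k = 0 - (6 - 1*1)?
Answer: -150 + 25*I*√15 ≈ -150.0 + 96.825*I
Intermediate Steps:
k = -5 (k = 0 - (6 - 1) = 0 - 1*5 = 0 - 5 = -5)
p = -15 (p = 15*(-1) = -15)
v(V) = √V
(v(p) - 6)*(k + 0)² = (√(-15) - 6)*(-5 + 0)² = (I*√15 - 6)*(-5)² = (-6 + I*√15)*25 = -150 + 25*I*√15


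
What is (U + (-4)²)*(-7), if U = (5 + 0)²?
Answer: -287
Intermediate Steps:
U = 25 (U = 5² = 25)
(U + (-4)²)*(-7) = (25 + (-4)²)*(-7) = (25 + 16)*(-7) = 41*(-7) = -287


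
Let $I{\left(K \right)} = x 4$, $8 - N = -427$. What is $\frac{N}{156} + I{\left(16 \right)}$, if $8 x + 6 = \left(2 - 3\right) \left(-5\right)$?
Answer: $\frac{119}{52} \approx 2.2885$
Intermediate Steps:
$x = - \frac{1}{8}$ ($x = - \frac{3}{4} + \frac{\left(2 - 3\right) \left(-5\right)}{8} = - \frac{3}{4} + \frac{\left(-1\right) \left(-5\right)}{8} = - \frac{3}{4} + \frac{1}{8} \cdot 5 = - \frac{3}{4} + \frac{5}{8} = - \frac{1}{8} \approx -0.125$)
$N = 435$ ($N = 8 - -427 = 8 + 427 = 435$)
$I{\left(K \right)} = - \frac{1}{2}$ ($I{\left(K \right)} = \left(- \frac{1}{8}\right) 4 = - \frac{1}{2}$)
$\frac{N}{156} + I{\left(16 \right)} = \frac{435}{156} - \frac{1}{2} = 435 \cdot \frac{1}{156} - \frac{1}{2} = \frac{145}{52} - \frac{1}{2} = \frac{119}{52}$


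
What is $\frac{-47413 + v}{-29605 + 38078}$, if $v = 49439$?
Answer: $\frac{2026}{8473} \approx 0.23911$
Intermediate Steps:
$\frac{-47413 + v}{-29605 + 38078} = \frac{-47413 + 49439}{-29605 + 38078} = \frac{2026}{8473}$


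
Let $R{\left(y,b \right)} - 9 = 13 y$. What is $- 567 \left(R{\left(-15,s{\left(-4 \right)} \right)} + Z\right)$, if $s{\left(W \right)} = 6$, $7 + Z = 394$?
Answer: $-113967$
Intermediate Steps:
$Z = 387$ ($Z = -7 + 394 = 387$)
$R{\left(y,b \right)} = 9 + 13 y$
$- 567 \left(R{\left(-15,s{\left(-4 \right)} \right)} + Z\right) = - 567 \left(\left(9 + 13 \left(-15\right)\right) + 387\right) = - 567 \left(\left(9 - 195\right) + 387\right) = - 567 \left(-186 + 387\right) = \left(-567\right) 201 = -113967$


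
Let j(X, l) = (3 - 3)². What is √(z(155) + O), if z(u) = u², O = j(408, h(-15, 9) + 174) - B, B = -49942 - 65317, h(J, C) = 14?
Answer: 6*√3869 ≈ 373.21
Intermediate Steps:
j(X, l) = 0 (j(X, l) = 0² = 0)
B = -115259
O = 115259 (O = 0 - 1*(-115259) = 0 + 115259 = 115259)
√(z(155) + O) = √(155² + 115259) = √(24025 + 115259) = √139284 = 6*√3869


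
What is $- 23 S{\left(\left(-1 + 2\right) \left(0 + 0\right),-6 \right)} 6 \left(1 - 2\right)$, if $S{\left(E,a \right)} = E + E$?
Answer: $0$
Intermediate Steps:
$S{\left(E,a \right)} = 2 E$
$- 23 S{\left(\left(-1 + 2\right) \left(0 + 0\right),-6 \right)} 6 \left(1 - 2\right) = - 23 \cdot 2 \left(-1 + 2\right) \left(0 + 0\right) 6 \left(1 - 2\right) = - 23 \cdot 2 \cdot 1 \cdot 0 \cdot 6 \left(-1\right) = - 23 \cdot 2 \cdot 0 \left(-6\right) = \left(-23\right) 0 \left(-6\right) = 0 \left(-6\right) = 0$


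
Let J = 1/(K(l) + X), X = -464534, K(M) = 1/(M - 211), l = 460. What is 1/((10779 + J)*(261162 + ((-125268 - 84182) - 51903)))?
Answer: -115668965/238137992735826 ≈ -4.8572e-7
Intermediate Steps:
K(M) = 1/(-211 + M)
J = -249/115668965 (J = 1/(1/(-211 + 460) - 464534) = 1/(1/249 - 464534) = 1/(-115668965/249) = -249/115668965 ≈ -2.1527e-6)
1/((10779 + J)*(261162 + ((-125268 - 84182) - 51903))) = 1/((10779 - 249/115668965)*(261162 + ((-125268 - 84182) - 51903))) = 1/(1246795773486*(261162 + (-209450 - 51903))/115668965) = 1/(1246795773486*(261162 - 261353)/115668965) = 1/((1246795773486/115668965)*(-191)) = 1/(-238137992735826/115668965) = -115668965/238137992735826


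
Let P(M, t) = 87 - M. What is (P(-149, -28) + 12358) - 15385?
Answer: -2791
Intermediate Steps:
(P(-149, -28) + 12358) - 15385 = ((87 - 1*(-149)) + 12358) - 15385 = ((87 + 149) + 12358) - 15385 = (236 + 12358) - 15385 = 12594 - 15385 = -2791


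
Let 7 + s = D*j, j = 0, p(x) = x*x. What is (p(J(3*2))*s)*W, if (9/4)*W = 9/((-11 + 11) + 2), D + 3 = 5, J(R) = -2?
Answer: -56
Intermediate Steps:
D = 2 (D = -3 + 5 = 2)
p(x) = x²
W = 2 (W = 4*(9/((-11 + 11) + 2))/9 = 4*(9/(0 + 2))/9 = 4*(9/2)/9 = 4*(9*(½))/9 = (4/9)*(9/2) = 2)
s = -7 (s = -7 + 2*0 = -7 + 0 = -7)
(p(J(3*2))*s)*W = ((-2)²*(-7))*2 = (4*(-7))*2 = -28*2 = -56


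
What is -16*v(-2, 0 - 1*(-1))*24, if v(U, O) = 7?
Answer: -2688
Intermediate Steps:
-16*v(-2, 0 - 1*(-1))*24 = -112*24 = -16*168 = -2688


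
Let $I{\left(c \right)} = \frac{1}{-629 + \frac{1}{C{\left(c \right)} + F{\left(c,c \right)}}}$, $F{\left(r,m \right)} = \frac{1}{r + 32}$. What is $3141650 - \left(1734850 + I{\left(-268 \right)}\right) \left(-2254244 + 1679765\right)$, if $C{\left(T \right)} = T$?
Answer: $\frac{39650105020909001329}{39783857} \approx 9.9664 \cdot 10^{11}$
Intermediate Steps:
$F{\left(r,m \right)} = \frac{1}{32 + r}$
$I{\left(c \right)} = \frac{1}{-629 + \frac{1}{c + \frac{1}{32 + c}}}$
$3141650 - \left(1734850 + I{\left(-268 \right)}\right) \left(-2254244 + 1679765\right) = 3141650 - \left(1734850 + \frac{-1 - - 268 \left(32 - 268\right)}{629 + \left(-1 + 629 \left(-268\right)\right) \left(32 - 268\right)}\right) \left(-2254244 + 1679765\right) = 3141650 - \left(1734850 + \frac{-1 - \left(-268\right) \left(-236\right)}{629 + \left(-1 - 168572\right) \left(-236\right)}\right) \left(-574479\right) = 3141650 - \left(1734850 + \frac{-1 - 63248}{629 - -39783228}\right) \left(-574479\right) = 3141650 - \left(1734850 + \frac{1}{629 + 39783228} \left(-63249\right)\right) \left(-574479\right) = 3141650 - \left(1734850 + \frac{1}{39783857} \left(-63249\right)\right) \left(-574479\right) = 3141650 - \left(1734850 - \frac{63249}{39783857}\right) \left(-574479\right) = 3141650 - \frac{69019024253201}{39783857} \left(-574479\right) = 3141650 - - \frac{39649980033954657279}{39783857} = 3141650 + \frac{39649980033954657279}{39783857} = \frac{39650105020909001329}{39783857}$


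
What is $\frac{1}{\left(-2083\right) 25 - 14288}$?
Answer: $- \frac{1}{66363} \approx -1.5069 \cdot 10^{-5}$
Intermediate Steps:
$\frac{1}{\left(-2083\right) 25 - 14288} = \frac{1}{-52075 - 14288} = \frac{1}{-66363} = - \frac{1}{66363}$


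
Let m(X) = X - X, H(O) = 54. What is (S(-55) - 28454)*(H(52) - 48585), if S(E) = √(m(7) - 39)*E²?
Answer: 1380901074 - 146806275*I*√39 ≈ 1.3809e+9 - 9.168e+8*I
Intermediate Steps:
m(X) = 0
S(E) = I*√39*E² (S(E) = √(0 - 39)*E² = √(-39)*E² = (I*√39)*E² = I*√39*E²)
(S(-55) - 28454)*(H(52) - 48585) = (I*√39*(-55)² - 28454)*(54 - 48585) = (I*√39*3025 - 28454)*(-48531) = (3025*I*√39 - 28454)*(-48531) = (-28454 + 3025*I*√39)*(-48531) = 1380901074 - 146806275*I*√39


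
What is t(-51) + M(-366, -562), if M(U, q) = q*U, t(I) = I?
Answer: 205641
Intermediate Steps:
M(U, q) = U*q
t(-51) + M(-366, -562) = -51 - 366*(-562) = -51 + 205692 = 205641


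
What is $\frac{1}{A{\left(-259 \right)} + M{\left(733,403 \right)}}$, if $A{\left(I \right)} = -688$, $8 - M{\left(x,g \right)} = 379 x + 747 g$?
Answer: $- \frac{1}{579528} \approx -1.7255 \cdot 10^{-6}$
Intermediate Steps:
$M{\left(x,g \right)} = 8 - 747 g - 379 x$ ($M{\left(x,g \right)} = 8 - \left(379 x + 747 g\right) = 8 - 747 g - 379 x$)
$\frac{1}{A{\left(-259 \right)} + M{\left(733,403 \right)}} = \frac{1}{-688 - 578840} = \frac{1}{-579528} = - \frac{1}{579528}$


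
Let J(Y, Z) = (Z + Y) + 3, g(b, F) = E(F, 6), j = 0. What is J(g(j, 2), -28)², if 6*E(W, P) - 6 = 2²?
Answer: 4900/9 ≈ 544.44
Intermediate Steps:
E(W, P) = 5/3 (E(W, P) = 1 + (⅙)*2² = 1 + (⅙)*4 = 1 + ⅔ = 5/3)
g(b, F) = 5/3
J(Y, Z) = 3 + Y + Z (J(Y, Z) = (Y + Z) + 3 = 3 + Y + Z)
J(g(j, 2), -28)² = (3 + 5/3 - 28)² = (-70/3)² = 4900/9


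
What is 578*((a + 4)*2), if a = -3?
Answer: 1156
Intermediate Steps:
578*((a + 4)*2) = 578*((-3 + 4)*2) = 578*(1*2) = 578*2 = 1156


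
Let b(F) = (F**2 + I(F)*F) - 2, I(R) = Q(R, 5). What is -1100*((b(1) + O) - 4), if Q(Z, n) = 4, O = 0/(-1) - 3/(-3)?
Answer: 0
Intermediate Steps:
O = 1 (O = 0*(-1) - 3*(-1/3) = 0 + 1 = 1)
I(R) = 4
b(F) = -2 + F**2 + 4*F (b(F) = (F**2 + 4*F) - 2 = -2 + F**2 + 4*F)
-1100*((b(1) + O) - 4) = -1100*(((-2 + 1**2 + 4*1) + 1) - 4) = -1100*(((-2 + 1 + 4) + 1) - 4) = -1100*((3 + 1) - 4) = -1100*(4 - 4) = -1100*0 = 0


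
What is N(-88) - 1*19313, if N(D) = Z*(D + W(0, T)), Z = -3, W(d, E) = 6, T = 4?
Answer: -19067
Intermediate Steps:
N(D) = -18 - 3*D (N(D) = -3*(D + 6) = -3*(6 + D) = -18 - 3*D)
N(-88) - 1*19313 = (-18 - 3*(-88)) - 1*19313 = (-18 + 264) - 19313 = 246 - 19313 = -19067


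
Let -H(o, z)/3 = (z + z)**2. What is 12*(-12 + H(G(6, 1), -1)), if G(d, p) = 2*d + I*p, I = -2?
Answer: -288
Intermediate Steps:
G(d, p) = -2*p + 2*d (G(d, p) = 2*d - 2*p = -2*p + 2*d)
H(o, z) = -12*z**2 (H(o, z) = -3*(z + z)**2 = -3*4*z**2 = -12*z**2)
12*(-12 + H(G(6, 1), -1)) = 12*(-12 - 12*(-1)**2) = 12*(-12 - 12*1) = 12*(-12 - 12) = 12*(-24) = -288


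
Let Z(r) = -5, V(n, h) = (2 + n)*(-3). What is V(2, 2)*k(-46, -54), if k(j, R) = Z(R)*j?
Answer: -2760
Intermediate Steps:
V(n, h) = -6 - 3*n
k(j, R) = -5*j
V(2, 2)*k(-46, -54) = (-6 - 3*2)*(-5*(-46)) = (-6 - 6)*230 = -12*230 = -2760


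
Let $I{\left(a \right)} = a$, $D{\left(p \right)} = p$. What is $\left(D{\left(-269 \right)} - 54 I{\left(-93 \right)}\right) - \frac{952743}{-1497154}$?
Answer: $\frac{7116925705}{1497154} \approx 4753.6$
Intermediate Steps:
$\left(D{\left(-269 \right)} - 54 I{\left(-93 \right)}\right) - \frac{952743}{-1497154} = \left(-269 - -5022\right) - \frac{952743}{-1497154} = \left(-269 + 5022\right) - - \frac{952743}{1497154} = 4753 + \frac{952743}{1497154} = \frac{7116925705}{1497154}$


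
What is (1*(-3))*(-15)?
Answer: 45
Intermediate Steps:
(1*(-3))*(-15) = -3*(-15) = 45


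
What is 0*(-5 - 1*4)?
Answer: 0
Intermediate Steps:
0*(-5 - 1*4) = 0*(-5 - 4) = 0*(-9) = 0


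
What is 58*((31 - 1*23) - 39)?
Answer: -1798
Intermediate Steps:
58*((31 - 1*23) - 39) = 58*((31 - 23) - 39) = 58*(8 - 39) = 58*(-31) = -1798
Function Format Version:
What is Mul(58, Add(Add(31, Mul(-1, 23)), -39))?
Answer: -1798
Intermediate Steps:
Mul(58, Add(Add(31, Mul(-1, 23)), -39)) = Mul(58, Add(Add(31, -23), -39)) = Mul(58, Add(8, -39)) = Mul(58, -31) = -1798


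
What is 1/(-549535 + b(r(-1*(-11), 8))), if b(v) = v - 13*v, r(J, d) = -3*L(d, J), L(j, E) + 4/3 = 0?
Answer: -1/549583 ≈ -1.8196e-6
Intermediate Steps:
L(j, E) = -4/3 (L(j, E) = -4/3 + 0 = -4/3)
r(J, d) = 4 (r(J, d) = -3*(-4/3) = 4)
b(v) = -12*v
1/(-549535 + b(r(-1*(-11), 8))) = 1/(-549535 - 12*4) = 1/(-549535 - 48) = 1/(-549583) = -1/549583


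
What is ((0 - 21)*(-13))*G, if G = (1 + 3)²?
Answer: 4368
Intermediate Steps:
G = 16 (G = 4² = 16)
((0 - 21)*(-13))*G = ((0 - 21)*(-13))*16 = -21*(-13)*16 = 273*16 = 4368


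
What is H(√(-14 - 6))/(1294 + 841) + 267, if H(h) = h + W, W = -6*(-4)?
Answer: 570069/2135 + 2*I*√5/2135 ≈ 267.01 + 0.0020947*I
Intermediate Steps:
W = 24
H(h) = 24 + h (H(h) = h + 24 = 24 + h)
H(√(-14 - 6))/(1294 + 841) + 267 = (24 + √(-14 - 6))/(1294 + 841) + 267 = (24 + √(-20))/2135 + 267 = (24 + 2*I*√5)*(1/2135) + 267 = (24/2135 + 2*I*√5/2135) + 267 = 570069/2135 + 2*I*√5/2135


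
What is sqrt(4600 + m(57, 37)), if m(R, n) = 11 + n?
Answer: 2*sqrt(1162) ≈ 68.176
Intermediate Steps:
sqrt(4600 + m(57, 37)) = sqrt(4600 + (11 + 37)) = sqrt(4600 + 48) = sqrt(4648) = 2*sqrt(1162)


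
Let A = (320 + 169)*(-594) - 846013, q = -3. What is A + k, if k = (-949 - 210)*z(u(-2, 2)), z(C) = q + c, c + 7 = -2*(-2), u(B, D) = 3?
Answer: -1129525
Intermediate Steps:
c = -3 (c = -7 - 2*(-2) = -7 + 4 = -3)
z(C) = -6 (z(C) = -3 - 3 = -6)
A = -1136479 (A = 489*(-594) - 846013 = -290466 - 846013 = -1136479)
k = 6954 (k = (-949 - 210)*(-6) = -1159*(-6) = 6954)
A + k = -1136479 + 6954 = -1129525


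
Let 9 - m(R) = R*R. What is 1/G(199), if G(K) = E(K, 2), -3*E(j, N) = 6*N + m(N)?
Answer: -3/17 ≈ -0.17647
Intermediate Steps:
m(R) = 9 - R² (m(R) = 9 - R*R = 9 - R²)
E(j, N) = -3 - 2*N + N²/3 (E(j, N) = -(6*N + (9 - N²))/3 = -(9 - N² + 6*N)/3 = -3 - 2*N + N²/3)
G(K) = -17/3 (G(K) = -3 - 2*2 + (⅓)*2² = -3 - 4 + (⅓)*4 = -3 - 4 + 4/3 = -17/3)
1/G(199) = 1/(-17/3) = -3/17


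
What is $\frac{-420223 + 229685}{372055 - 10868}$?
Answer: $- \frac{190538}{361187} \approx -0.52753$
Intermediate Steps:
$\frac{-420223 + 229685}{372055 - 10868} = - \frac{190538}{361187}$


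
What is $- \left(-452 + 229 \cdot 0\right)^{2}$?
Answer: $-204304$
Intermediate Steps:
$- \left(-452 + 229 \cdot 0\right)^{2} = - \left(-452 + 0\right)^{2} = - \left(-452\right)^{2} = \left(-1\right) 204304 = -204304$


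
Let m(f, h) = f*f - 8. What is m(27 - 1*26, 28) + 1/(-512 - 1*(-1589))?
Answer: -7538/1077 ≈ -6.9991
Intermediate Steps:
m(f, h) = -8 + f**2 (m(f, h) = f**2 - 8 = -8 + f**2)
m(27 - 1*26, 28) + 1/(-512 - 1*(-1589)) = (-8 + (27 - 1*26)**2) + 1/(-512 - 1*(-1589)) = (-8 + (27 - 26)**2) + 1/(-512 + 1589) = (-8 + 1**2) + 1/1077 = (-8 + 1) + 1/1077 = -7 + 1/1077 = -7538/1077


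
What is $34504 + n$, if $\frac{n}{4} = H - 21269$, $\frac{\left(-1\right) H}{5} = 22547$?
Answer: $-501512$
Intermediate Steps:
$H = -112735$ ($H = \left(-5\right) 22547 = -112735$)
$n = -536016$ ($n = 4 \left(-112735 - 21269\right) = 4 \left(-134004\right) = -536016$)
$34504 + n = 34504 - 536016 = -501512$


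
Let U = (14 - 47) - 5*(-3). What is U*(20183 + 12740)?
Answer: -592614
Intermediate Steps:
U = -18 (U = -33 + 15 = -18)
U*(20183 + 12740) = -18*(20183 + 12740) = -18*32923 = -592614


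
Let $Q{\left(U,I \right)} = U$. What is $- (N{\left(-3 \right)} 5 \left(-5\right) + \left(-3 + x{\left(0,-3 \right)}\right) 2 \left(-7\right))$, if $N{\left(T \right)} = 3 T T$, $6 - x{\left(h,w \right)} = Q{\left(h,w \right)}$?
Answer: $717$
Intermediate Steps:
$x{\left(h,w \right)} = 6 - h$
$N{\left(T \right)} = 3 T^{2}$
$- (N{\left(-3 \right)} 5 \left(-5\right) + \left(-3 + x{\left(0,-3 \right)}\right) 2 \left(-7\right)) = - (3 \left(-3\right)^{2} \cdot 5 \left(-5\right) + \left(-3 + \left(6 - 0\right)\right) 2 \left(-7\right)) = - (3 \cdot 9 \cdot 5 \left(-5\right) + \left(-3 + \left(6 + 0\right)\right) 2 \left(-7\right)) = - (27 \cdot 5 \left(-5\right) + \left(-3 + 6\right) 2 \left(-7\right)) = - (135 \left(-5\right) + 3 \cdot 2 \left(-7\right)) = - (-675 + 6 \left(-7\right)) = - (-675 - 42) = \left(-1\right) \left(-717\right) = 717$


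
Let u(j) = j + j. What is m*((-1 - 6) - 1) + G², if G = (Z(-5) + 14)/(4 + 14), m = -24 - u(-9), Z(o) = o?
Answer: 193/4 ≈ 48.250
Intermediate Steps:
u(j) = 2*j
m = -6 (m = -24 - 2*(-9) = -24 - 1*(-18) = -24 + 18 = -6)
G = ½ (G = (-5 + 14)/(4 + 14) = 9/18 = 9*(1/18) = ½ ≈ 0.50000)
m*((-1 - 6) - 1) + G² = -6*((-1 - 6) - 1) + (½)² = -6*(-7 - 1) + ¼ = -6*(-8) + ¼ = 48 + ¼ = 193/4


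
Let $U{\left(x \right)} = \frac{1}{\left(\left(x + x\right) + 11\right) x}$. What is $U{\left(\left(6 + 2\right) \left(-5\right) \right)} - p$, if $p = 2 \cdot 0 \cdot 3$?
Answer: $\frac{1}{2760} \approx 0.00036232$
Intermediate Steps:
$p = 0$ ($p = 0 \cdot 3 = 0$)
$U{\left(x \right)} = \frac{1}{x \left(11 + 2 x\right)}$ ($U{\left(x \right)} = \frac{1}{\left(2 x + 11\right) x} = \frac{1}{\left(11 + 2 x\right) x} = \frac{1}{x \left(11 + 2 x\right)}$)
$U{\left(\left(6 + 2\right) \left(-5\right) \right)} - p = \frac{1}{\left(6 + 2\right) \left(-5\right) \left(11 + 2 \left(6 + 2\right) \left(-5\right)\right)} - 0 = \frac{1}{8 \left(-5\right) \left(11 + 2 \cdot 8 \left(-5\right)\right)} + 0 = \frac{1}{\left(-40\right) \left(11 + 2 \left(-40\right)\right)} + 0 = - \frac{1}{40 \left(11 - 80\right)} + 0 = - \frac{1}{40 \left(-69\right)} + 0 = \left(- \frac{1}{40}\right) \left(- \frac{1}{69}\right) + 0 = \frac{1}{2760} + 0 = \frac{1}{2760}$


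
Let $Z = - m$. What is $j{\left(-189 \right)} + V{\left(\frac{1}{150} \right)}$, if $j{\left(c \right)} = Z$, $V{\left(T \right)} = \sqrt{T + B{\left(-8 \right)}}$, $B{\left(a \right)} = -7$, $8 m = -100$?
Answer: $\frac{25}{2} + \frac{i \sqrt{6294}}{30} \approx 12.5 + 2.6445 i$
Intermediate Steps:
$m = - \frac{25}{2}$ ($m = \frac{1}{8} \left(-100\right) = - \frac{25}{2} \approx -12.5$)
$Z = \frac{25}{2}$ ($Z = \left(-1\right) \left(- \frac{25}{2}\right) = \frac{25}{2} \approx 12.5$)
$V{\left(T \right)} = \sqrt{-7 + T}$ ($V{\left(T \right)} = \sqrt{T - 7} = \sqrt{-7 + T}$)
$j{\left(c \right)} = \frac{25}{2}$
$j{\left(-189 \right)} + V{\left(\frac{1}{150} \right)} = \frac{25}{2} + \sqrt{-7 + \frac{1}{150}} = \frac{25}{2} + \sqrt{- \frac{1049}{150}} = \frac{25}{2} + \frac{i \sqrt{6294}}{30}$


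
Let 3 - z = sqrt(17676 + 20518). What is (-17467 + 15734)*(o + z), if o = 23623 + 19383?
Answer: -74534597 + 22529*sqrt(226) ≈ -7.4196e+7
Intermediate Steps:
o = 43006
z = 3 - 13*sqrt(226) (z = 3 - sqrt(17676 + 20518) = 3 - sqrt(38194) = 3 - 13*sqrt(226) ≈ -192.43)
(-17467 + 15734)*(o + z) = (-17467 + 15734)*(43006 + (3 - 13*sqrt(226))) = -1733*(43009 - 13*sqrt(226)) = -74534597 + 22529*sqrt(226)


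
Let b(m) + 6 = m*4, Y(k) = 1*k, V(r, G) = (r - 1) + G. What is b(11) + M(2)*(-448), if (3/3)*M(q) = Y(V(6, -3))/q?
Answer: -410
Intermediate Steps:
V(r, G) = -1 + G + r (V(r, G) = (-1 + r) + G = -1 + G + r)
Y(k) = k
b(m) = -6 + 4*m (b(m) = -6 + m*4 = -6 + 4*m)
M(q) = 2/q (M(q) = (-1 - 3 + 6)/q = 2/q)
b(11) + M(2)*(-448) = (-6 + 4*11) + (2/2)*(-448) = (-6 + 44) + (2*(½))*(-448) = 38 + 1*(-448) = 38 - 448 = -410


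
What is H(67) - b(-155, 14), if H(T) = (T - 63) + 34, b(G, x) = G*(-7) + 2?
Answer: -1049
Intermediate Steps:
b(G, x) = 2 - 7*G (b(G, x) = -7*G + 2 = 2 - 7*G)
H(T) = -29 + T (H(T) = (-63 + T) + 34 = -29 + T)
H(67) - b(-155, 14) = (-29 + 67) - (2 - 7*(-155)) = 38 - (2 + 1085) = 38 - 1*1087 = 38 - 1087 = -1049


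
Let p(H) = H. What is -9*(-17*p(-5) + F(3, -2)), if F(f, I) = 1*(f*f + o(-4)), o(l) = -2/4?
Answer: -1683/2 ≈ -841.50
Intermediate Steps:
o(l) = -1/2 (o(l) = -2*1/4 = -1/2)
F(f, I) = -1/2 + f**2 (F(f, I) = 1*(f*f - 1/2) = 1*(f**2 - 1/2) = 1*(-1/2 + f**2) = -1/2 + f**2)
-9*(-17*p(-5) + F(3, -2)) = -9*(-17*(-5) + (-1/2 + 3**2)) = -9*(85 + (-1/2 + 9)) = -9*(85 + 17/2) = -9*187/2 = -1683/2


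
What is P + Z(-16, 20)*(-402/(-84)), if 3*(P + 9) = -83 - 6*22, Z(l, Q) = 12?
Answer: -488/21 ≈ -23.238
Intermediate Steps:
P = -242/3 (P = -9 + (-83 - 6*22)/3 = -9 + (-83 - 1*132)/3 = -9 + (-83 - 132)/3 = -9 + (⅓)*(-215) = -9 - 215/3 = -242/3 ≈ -80.667)
P + Z(-16, 20)*(-402/(-84)) = -242/3 + 12*(-402/(-84)) = -242/3 + 12*(-402*(-1/84)) = -242/3 + 12*(67/14) = -242/3 + 402/7 = -488/21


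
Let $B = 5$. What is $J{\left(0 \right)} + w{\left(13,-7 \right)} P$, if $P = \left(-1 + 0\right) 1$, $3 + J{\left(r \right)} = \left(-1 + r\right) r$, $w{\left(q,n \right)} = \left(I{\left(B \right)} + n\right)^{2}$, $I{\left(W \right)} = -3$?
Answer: $-103$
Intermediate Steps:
$w{\left(q,n \right)} = \left(-3 + n\right)^{2}$
$J{\left(r \right)} = -3 + r \left(-1 + r\right)$ ($J{\left(r \right)} = -3 + \left(-1 + r\right) r = -3 + r \left(-1 + r\right)$)
$P = -1$ ($P = \left(-1\right) 1 = -1$)
$J{\left(0 \right)} + w{\left(13,-7 \right)} P = \left(-3 + 0^{2} - 0\right) + \left(-3 - 7\right)^{2} \left(-1\right) = \left(-3 + 0 + 0\right) + \left(-10\right)^{2} \left(-1\right) = -3 + 100 \left(-1\right) = -3 - 100 = -103$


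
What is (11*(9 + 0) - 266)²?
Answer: 27889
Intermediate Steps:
(11*(9 + 0) - 266)² = (11*9 - 266)² = (99 - 266)² = (-167)² = 27889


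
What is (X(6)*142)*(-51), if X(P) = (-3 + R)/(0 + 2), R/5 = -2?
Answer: 47073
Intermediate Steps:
R = -10 (R = 5*(-2) = -10)
X(P) = -13/2 (X(P) = (-3 - 10)/(0 + 2) = -13/2)
(X(6)*142)*(-51) = -13/2*142*(-51) = -923*(-51) = 47073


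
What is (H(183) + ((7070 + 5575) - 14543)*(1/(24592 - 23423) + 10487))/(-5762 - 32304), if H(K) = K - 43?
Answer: 11633997666/22249577 ≈ 522.89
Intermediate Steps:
H(K) = -43 + K
(H(183) + ((7070 + 5575) - 14543)*(1/(24592 - 23423) + 10487))/(-5762 - 32304) = ((-43 + 183) + ((7070 + 5575) - 14543)*(1/(24592 - 23423) + 10487))/(-5762 - 32304) = (140 + (12645 - 14543)*(1/1169 + 10487))/(-38066) = (140 - 1898*(1/1169 + 10487))*(-1/38066) = (140 - 1898*12259304/1169)*(-1/38066) = (140 - 23268158992/1169)*(-1/38066) = -23267995332/1169*(-1/38066) = 11633997666/22249577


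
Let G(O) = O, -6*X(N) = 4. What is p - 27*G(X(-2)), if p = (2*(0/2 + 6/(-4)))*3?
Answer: 9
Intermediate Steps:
X(N) = -⅔ (X(N) = -⅙*4 = -⅔)
p = -9 (p = (2*(0*(½) + 6*(-¼)))*3 = (2*(0 - 3/2))*3 = (2*(-3/2))*3 = -3*3 = -9)
p - 27*G(X(-2)) = -9 - 27*(-⅔) = -9 + 18 = 9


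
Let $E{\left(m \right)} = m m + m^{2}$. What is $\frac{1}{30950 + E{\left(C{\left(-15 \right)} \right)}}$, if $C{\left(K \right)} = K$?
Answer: $\frac{1}{31400} \approx 3.1847 \cdot 10^{-5}$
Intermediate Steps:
$E{\left(m \right)} = 2 m^{2}$ ($E{\left(m \right)} = m^{2} + m^{2} = 2 m^{2}$)
$\frac{1}{30950 + E{\left(C{\left(-15 \right)} \right)}} = \frac{1}{30950 + 2 \left(-15\right)^{2}} = \frac{1}{30950 + 2 \cdot 225} = \frac{1}{30950 + 450} = \frac{1}{31400}$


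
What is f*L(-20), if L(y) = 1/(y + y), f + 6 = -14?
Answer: ½ ≈ 0.50000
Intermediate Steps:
f = -20 (f = -6 - 14 = -20)
L(y) = 1/(2*y)
f*L(-20) = -10/(-20) = -10*(-1)/20 = -20*(-1/40) = ½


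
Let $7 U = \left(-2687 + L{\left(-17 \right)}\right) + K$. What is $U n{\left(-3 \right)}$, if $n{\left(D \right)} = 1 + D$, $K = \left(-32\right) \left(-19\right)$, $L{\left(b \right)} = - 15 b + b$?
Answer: $526$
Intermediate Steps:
$L{\left(b \right)} = - 14 b$
$K = 608$
$U = -263$ ($U = \frac{\left(-2687 - -238\right) + 608}{7} = \frac{\left(-2687 + 238\right) + 608}{7} = \frac{-2449 + 608}{7} = \frac{1}{7} \left(-1841\right) = -263$)
$U n{\left(-3 \right)} = - 263 \left(1 - 3\right) = \left(-263\right) \left(-2\right) = 526$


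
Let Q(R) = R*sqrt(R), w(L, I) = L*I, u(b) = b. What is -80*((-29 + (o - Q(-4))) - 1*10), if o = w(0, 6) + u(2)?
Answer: 2960 - 640*I ≈ 2960.0 - 640.0*I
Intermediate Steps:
w(L, I) = I*L
o = 2 (o = 6*0 + 2 = 0 + 2 = 2)
Q(R) = R**(3/2)
-80*((-29 + (o - Q(-4))) - 1*10) = -80*((-29 + (2 - (-4)**(3/2))) - 1*10) = -80*((-29 + (2 - (-8)*I)) - 10) = -80*((-29 + (2 + 8*I)) - 10) = -80*((-27 + 8*I) - 10) = -80*(-37 + 8*I) = 2960 - 640*I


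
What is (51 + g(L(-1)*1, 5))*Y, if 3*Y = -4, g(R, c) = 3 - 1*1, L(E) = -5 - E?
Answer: -212/3 ≈ -70.667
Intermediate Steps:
g(R, c) = 2 (g(R, c) = 3 - 1 = 2)
Y = -4/3 (Y = (⅓)*(-4) = -4/3 ≈ -1.3333)
(51 + g(L(-1)*1, 5))*Y = (51 + 2)*(-4/3) = 53*(-4/3) = -212/3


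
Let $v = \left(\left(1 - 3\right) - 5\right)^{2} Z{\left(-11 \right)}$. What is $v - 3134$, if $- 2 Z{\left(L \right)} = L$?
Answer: $- \frac{5729}{2} \approx -2864.5$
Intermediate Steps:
$Z{\left(L \right)} = - \frac{L}{2}$
$v = \frac{539}{2}$ ($v = \left(\left(1 - 3\right) - 5\right)^{2} \left(\left(- \frac{1}{2}\right) \left(-11\right)\right) = \left(\left(1 - 3\right) - 5\right)^{2} \cdot \frac{11}{2} = \left(-2 - 5\right)^{2} \cdot \frac{11}{2} = \left(-7\right)^{2} \cdot \frac{11}{2} = 49 \cdot \frac{11}{2} = \frac{539}{2} \approx 269.5$)
$v - 3134 = \frac{539}{2} - 3134 = - \frac{5729}{2}$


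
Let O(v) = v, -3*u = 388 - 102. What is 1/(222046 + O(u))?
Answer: 3/665852 ≈ 4.5055e-6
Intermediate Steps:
u = -286/3 (u = -(388 - 102)/3 = -⅓*286 = -286/3 ≈ -95.333)
1/(222046 + O(u)) = 1/(222046 - 286/3) = 1/(665852/3) = 3/665852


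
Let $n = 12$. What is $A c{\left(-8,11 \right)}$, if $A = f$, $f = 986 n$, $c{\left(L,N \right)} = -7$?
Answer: $-82824$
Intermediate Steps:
$f = 11832$ ($f = 986 \cdot 12 = 11832$)
$A = 11832$
$A c{\left(-8,11 \right)} = 11832 \left(-7\right) = -82824$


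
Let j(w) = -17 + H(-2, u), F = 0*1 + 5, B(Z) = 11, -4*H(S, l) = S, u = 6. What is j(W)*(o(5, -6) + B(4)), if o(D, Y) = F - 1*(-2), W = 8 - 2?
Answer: -297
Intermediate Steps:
H(S, l) = -S/4
F = 5 (F = 0 + 5 = 5)
W = 6
j(w) = -33/2 (j(w) = -17 - ¼*(-2) = -17 + ½ = -33/2)
o(D, Y) = 7 (o(D, Y) = 5 - 1*(-2) = 5 + 2 = 7)
j(W)*(o(5, -6) + B(4)) = -33*(7 + 11)/2 = -33/2*18 = -297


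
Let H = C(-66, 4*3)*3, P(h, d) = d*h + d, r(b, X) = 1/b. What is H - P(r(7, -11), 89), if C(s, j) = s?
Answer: -2098/7 ≈ -299.71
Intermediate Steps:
P(h, d) = d + d*h
H = -198 (H = -66*3 = -198)
H - P(r(7, -11), 89) = -198 - 89*(1 + 1/7) = -198 - 89*8/7 = -198 - 1*712/7 = -198 - 712/7 = -2098/7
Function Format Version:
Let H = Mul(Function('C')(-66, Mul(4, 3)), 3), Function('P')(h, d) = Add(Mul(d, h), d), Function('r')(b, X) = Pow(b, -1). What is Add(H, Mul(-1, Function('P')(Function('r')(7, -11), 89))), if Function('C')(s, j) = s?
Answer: Rational(-2098, 7) ≈ -299.71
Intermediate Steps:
Function('P')(h, d) = Add(d, Mul(d, h))
H = -198 (H = Mul(-66, 3) = -198)
Add(H, Mul(-1, Function('P')(Function('r')(7, -11), 89))) = Add(-198, Mul(-1, Mul(89, Add(1, Pow(7, -1))))) = Add(-198, Mul(-1, Mul(89, Add(1, Rational(1, 7))))) = Add(-198, Mul(-1, Mul(89, Rational(8, 7)))) = Add(-198, Mul(-1, Rational(712, 7))) = Add(-198, Rational(-712, 7)) = Rational(-2098, 7)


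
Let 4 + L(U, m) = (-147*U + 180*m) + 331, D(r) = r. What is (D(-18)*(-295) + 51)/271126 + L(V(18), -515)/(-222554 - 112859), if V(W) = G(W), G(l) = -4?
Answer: 26683449003/90939185038 ≈ 0.29342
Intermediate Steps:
V(W) = -4
L(U, m) = 327 - 147*U + 180*m (L(U, m) = -4 + ((-147*U + 180*m) + 331) = -4 + (331 - 147*U + 180*m) = 327 - 147*U + 180*m)
(D(-18)*(-295) + 51)/271126 + L(V(18), -515)/(-222554 - 112859) = (-18*(-295) + 51)/271126 + (327 - 147*(-4) + 180*(-515))/(-222554 - 112859) = (5310 + 51)*(1/271126) + (327 + 588 - 92700)/(-335413) = 5361*(1/271126) - 91785*(-1/335413) = 5361/271126 + 91785/335413 = 26683449003/90939185038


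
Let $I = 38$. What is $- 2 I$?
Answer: $-76$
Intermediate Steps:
$- 2 I = \left(-2\right) 38 = -76$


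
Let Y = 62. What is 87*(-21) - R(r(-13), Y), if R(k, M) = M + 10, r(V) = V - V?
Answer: -1899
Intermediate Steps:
r(V) = 0
R(k, M) = 10 + M
87*(-21) - R(r(-13), Y) = 87*(-21) - (10 + 62) = -1827 - 1*72 = -1827 - 72 = -1899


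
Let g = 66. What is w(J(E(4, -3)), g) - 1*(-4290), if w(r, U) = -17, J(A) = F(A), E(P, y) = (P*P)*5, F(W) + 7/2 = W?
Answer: 4273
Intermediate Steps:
F(W) = -7/2 + W
E(P, y) = 5*P² (E(P, y) = P²*5 = 5*P²)
J(A) = -7/2 + A
w(J(E(4, -3)), g) - 1*(-4290) = -17 - 1*(-4290) = -17 + 4290 = 4273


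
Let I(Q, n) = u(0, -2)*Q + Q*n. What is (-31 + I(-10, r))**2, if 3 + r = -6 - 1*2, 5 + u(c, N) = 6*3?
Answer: 2601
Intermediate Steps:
u(c, N) = 13 (u(c, N) = -5 + 6*3 = -5 + 18 = 13)
r = -11 (r = -3 + (-6 - 1*2) = -3 + (-6 - 2) = -3 - 8 = -11)
I(Q, n) = 13*Q + Q*n
(-31 + I(-10, r))**2 = (-31 - 10*(13 - 11))**2 = (-31 - 10*2)**2 = (-31 - 20)**2 = (-51)**2 = 2601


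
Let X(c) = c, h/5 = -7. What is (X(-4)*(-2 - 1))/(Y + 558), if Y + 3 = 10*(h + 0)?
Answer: 12/205 ≈ 0.058537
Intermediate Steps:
h = -35 (h = 5*(-7) = -35)
Y = -353 (Y = -3 + 10*(-35 + 0) = -3 + 10*(-35) = -3 - 350 = -353)
(X(-4)*(-2 - 1))/(Y + 558) = (-4*(-2 - 1))/(-353 + 558) = (-4*(-3))/205 = (1/205)*12 = 12/205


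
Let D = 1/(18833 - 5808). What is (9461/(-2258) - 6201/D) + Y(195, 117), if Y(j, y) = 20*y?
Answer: -182368926191/2258 ≈ -8.0766e+7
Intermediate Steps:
D = 1/13025 ≈ 7.6775e-5
(9461/(-2258) - 6201/D) + Y(195, 117) = (9461/(-2258) - 6201/1/13025) + 20*117 = (9461*(-1/2258) - 6201*13025) + 2340 = (-9461/2258 - 80768025) + 2340 = -182374209911/2258 + 2340 = -182368926191/2258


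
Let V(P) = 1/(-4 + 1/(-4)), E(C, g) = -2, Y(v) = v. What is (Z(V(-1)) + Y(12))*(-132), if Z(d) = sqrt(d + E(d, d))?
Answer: -1584 - 132*I*sqrt(646)/17 ≈ -1584.0 - 197.35*I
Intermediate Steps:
V(P) = -4/17 (V(P) = 1/(-4 + 1*(-1/4)) = 1/(-4 - 1/4) = 1/(-17/4) = -4/17)
Z(d) = sqrt(-2 + d) (Z(d) = sqrt(d - 2) = sqrt(-2 + d))
(Z(V(-1)) + Y(12))*(-132) = (sqrt(-2 - 4/17) + 12)*(-132) = (sqrt(-38/17) + 12)*(-132) = (I*sqrt(646)/17 + 12)*(-132) = (12 + I*sqrt(646)/17)*(-132) = -1584 - 132*I*sqrt(646)/17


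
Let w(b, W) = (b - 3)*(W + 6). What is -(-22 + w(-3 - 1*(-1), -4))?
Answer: 32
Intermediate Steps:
w(b, W) = (-3 + b)*(6 + W)
-(-22 + w(-3 - 1*(-1), -4)) = -(-22 + (-18 - 3*(-4) + 6*(-3 - 1*(-1)) - 4*(-3 - 1*(-1)))) = -(-22 + (-18 + 12 + 6*(-3 + 1) - 4*(-3 + 1))) = -(-22 + (-18 + 12 + 6*(-2) - 4*(-2))) = -(-22 + (-18 + 12 - 12 + 8)) = -(-22 - 10) = -1*(-32) = 32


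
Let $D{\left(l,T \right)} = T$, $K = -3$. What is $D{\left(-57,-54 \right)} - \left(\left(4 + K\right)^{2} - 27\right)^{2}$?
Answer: $-730$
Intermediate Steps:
$D{\left(-57,-54 \right)} - \left(\left(4 + K\right)^{2} - 27\right)^{2} = -54 - \left(\left(4 - 3\right)^{2} - 27\right)^{2} = -54 - \left(1^{2} - 27\right)^{2} = -54 - \left(1 - 27\right)^{2} = -54 - \left(-26\right)^{2} = -54 - 676 = -730$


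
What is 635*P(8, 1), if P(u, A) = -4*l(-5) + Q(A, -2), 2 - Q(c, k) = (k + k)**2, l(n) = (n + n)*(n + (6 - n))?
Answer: 143510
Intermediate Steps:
l(n) = 12*n (l(n) = (2*n)*6 = 12*n)
Q(c, k) = 2 - 4*k**2 (Q(c, k) = 2 - (k + k)**2 = 2 - (2*k)**2 = 2 - 4*k**2)
P(u, A) = 226 (P(u, A) = -48*(-5) + (2 - 4*(-2)**2) = -4*(-60) + (2 - 4*4) = 240 + (2 - 16) = 240 - 14 = 226)
635*P(8, 1) = 635*226 = 143510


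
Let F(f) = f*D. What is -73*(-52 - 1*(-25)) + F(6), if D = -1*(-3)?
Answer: 1989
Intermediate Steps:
D = 3
F(f) = 3*f (F(f) = f*3 = 3*f)
-73*(-52 - 1*(-25)) + F(6) = -73*(-52 - 1*(-25)) + 3*6 = -73*(-52 + 25) + 18 = -73*(-27) + 18 = 1971 + 18 = 1989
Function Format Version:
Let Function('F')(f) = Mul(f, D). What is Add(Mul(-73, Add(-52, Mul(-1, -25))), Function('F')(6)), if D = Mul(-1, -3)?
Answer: 1989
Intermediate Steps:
D = 3
Function('F')(f) = Mul(3, f) (Function('F')(f) = Mul(f, 3) = Mul(3, f))
Add(Mul(-73, Add(-52, Mul(-1, -25))), Function('F')(6)) = Add(Mul(-73, Add(-52, Mul(-1, -25))), Mul(3, 6)) = Add(Mul(-73, Add(-52, 25)), 18) = Add(Mul(-73, -27), 18) = Add(1971, 18) = 1989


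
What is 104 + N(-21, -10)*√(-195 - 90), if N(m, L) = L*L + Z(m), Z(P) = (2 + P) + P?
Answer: 104 + 60*I*√285 ≈ 104.0 + 1012.9*I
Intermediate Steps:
Z(P) = 2 + 2*P
N(m, L) = 2 + L² + 2*m (N(m, L) = L*L + (2 + 2*m) = L² + (2 + 2*m) = 2 + L² + 2*m)
104 + N(-21, -10)*√(-195 - 90) = 104 + (2 + (-10)² + 2*(-21))*√(-195 - 90) = 104 + (2 + 100 - 42)*√(-285) = 104 + 60*(I*√285) = 104 + 60*I*√285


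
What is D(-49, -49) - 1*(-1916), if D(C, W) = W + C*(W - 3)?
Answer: 4415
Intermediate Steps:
D(C, W) = W + C*(-3 + W)
D(-49, -49) - 1*(-1916) = (-49 - 3*(-49) - 49*(-49)) - 1*(-1916) = (-49 + 147 + 2401) + 1916 = 2499 + 1916 = 4415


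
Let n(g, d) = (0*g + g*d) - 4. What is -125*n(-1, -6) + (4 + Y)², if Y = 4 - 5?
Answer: -241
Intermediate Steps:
Y = -1
n(g, d) = -4 + d*g (n(g, d) = (0 + d*g) - 4 = d*g - 4 = -4 + d*g)
-125*n(-1, -6) + (4 + Y)² = -125*(-4 - 6*(-1)) + (4 - 1)² = -125*(-4 + 6) + 3² = -125*2 + 9 = -250 + 9 = -241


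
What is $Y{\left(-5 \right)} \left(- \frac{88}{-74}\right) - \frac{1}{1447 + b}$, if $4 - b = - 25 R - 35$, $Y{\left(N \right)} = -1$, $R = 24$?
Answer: $- \frac{91821}{77182} \approx -1.1897$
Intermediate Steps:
$b = 639$ ($b = 4 - \left(\left(-25\right) 24 - 35\right) = 4 - \left(-600 - 35\right) = 4 - -635 = 4 + 635 = 639$)
$Y{\left(-5 \right)} \left(- \frac{88}{-74}\right) - \frac{1}{1447 + b} = - \frac{-88}{-74} - \frac{1}{1447 + 639} = - \frac{\left(-88\right) \left(-1\right)}{74} - \frac{1}{2086} = \left(-1\right) \frac{44}{37} - \frac{1}{2086} = - \frac{44}{37} - \frac{1}{2086} = - \frac{91821}{77182}$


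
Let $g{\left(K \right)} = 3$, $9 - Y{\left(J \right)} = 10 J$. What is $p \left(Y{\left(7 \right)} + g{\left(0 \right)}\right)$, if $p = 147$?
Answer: $-8526$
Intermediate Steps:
$Y{\left(J \right)} = 9 - 10 J$
$p \left(Y{\left(7 \right)} + g{\left(0 \right)}\right) = 147 \left(\left(9 - 70\right) + 3\right) = 147 \left(-61 + 3\right) = 147 \left(-58\right) = -8526$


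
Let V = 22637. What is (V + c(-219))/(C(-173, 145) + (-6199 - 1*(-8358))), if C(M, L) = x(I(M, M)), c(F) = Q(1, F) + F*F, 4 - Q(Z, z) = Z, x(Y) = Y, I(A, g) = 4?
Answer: 70601/2163 ≈ 32.640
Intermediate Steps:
Q(Z, z) = 4 - Z
c(F) = 3 + F² (c(F) = (4 - 1*1) + F*F = (4 - 1) + F² = 3 + F²)
C(M, L) = 4
(V + c(-219))/(C(-173, 145) + (-6199 - 1*(-8358))) = (22637 + (3 + (-219)²))/(4 + (-6199 - 1*(-8358))) = (22637 + (3 + 47961))/(4 + (-6199 + 8358)) = (22637 + 47964)/(4 + 2159) = 70601/2163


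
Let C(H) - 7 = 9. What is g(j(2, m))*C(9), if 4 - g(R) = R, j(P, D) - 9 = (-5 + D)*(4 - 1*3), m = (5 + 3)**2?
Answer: -1024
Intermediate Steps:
C(H) = 16 (C(H) = 7 + 9 = 16)
m = 64 (m = 8**2 = 64)
j(P, D) = 4 + D (j(P, D) = 9 + (-5 + D)*(4 - 1*3) = 9 + (-5 + D)*(4 - 3) = 9 + (-5 + D)*1 = 9 + (-5 + D) = 4 + D)
g(R) = 4 - R
g(j(2, m))*C(9) = (4 - (4 + 64))*16 = (4 - 1*68)*16 = (4 - 68)*16 = -64*16 = -1024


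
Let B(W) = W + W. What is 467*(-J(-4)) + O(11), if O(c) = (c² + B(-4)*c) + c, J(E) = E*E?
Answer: -7428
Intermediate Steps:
J(E) = E²
B(W) = 2*W
O(c) = c² - 7*c (O(c) = (c² + (2*(-4))*c) + c = (c² - 8*c) + c = c² - 7*c)
467*(-J(-4)) + O(11) = 467*(-1*(-4)²) + 11*(-7 + 11) = 467*(-1*16) + 11*4 = 467*(-16) + 44 = -7472 + 44 = -7428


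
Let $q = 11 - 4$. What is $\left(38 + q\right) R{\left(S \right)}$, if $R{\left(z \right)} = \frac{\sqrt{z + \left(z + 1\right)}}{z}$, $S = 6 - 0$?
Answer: $\frac{15 \sqrt{13}}{2} \approx 27.042$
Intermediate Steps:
$q = 7$ ($q = 11 - 4 = 7$)
$S = 6$ ($S = 6 + 0 = 6$)
$R{\left(z \right)} = \frac{\sqrt{1 + 2 z}}{z}$ ($R{\left(z \right)} = \frac{\sqrt{z + \left(1 + z\right)}}{z} = \frac{\sqrt{1 + 2 z}}{z}$)
$\left(38 + q\right) R{\left(S \right)} = \left(38 + 7\right) \frac{\sqrt{1 + 2 \cdot 6}}{6} = 45 \frac{\sqrt{1 + 12}}{6} = 45 \frac{\sqrt{13}}{6} = \frac{15 \sqrt{13}}{2}$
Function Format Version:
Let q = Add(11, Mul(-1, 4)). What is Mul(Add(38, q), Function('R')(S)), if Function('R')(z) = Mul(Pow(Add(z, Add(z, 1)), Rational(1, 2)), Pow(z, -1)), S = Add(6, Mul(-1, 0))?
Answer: Mul(Rational(15, 2), Pow(13, Rational(1, 2))) ≈ 27.042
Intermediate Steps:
q = 7 (q = Add(11, -4) = 7)
S = 6 (S = Add(6, 0) = 6)
Function('R')(z) = Mul(Pow(z, -1), Pow(Add(1, Mul(2, z)), Rational(1, 2))) (Function('R')(z) = Mul(Pow(Add(z, Add(1, z)), Rational(1, 2)), Pow(z, -1)) = Mul(Pow(Add(1, Mul(2, z)), Rational(1, 2)), Pow(z, -1)) = Mul(Pow(z, -1), Pow(Add(1, Mul(2, z)), Rational(1, 2))))
Mul(Add(38, q), Function('R')(S)) = Mul(Add(38, 7), Mul(Pow(6, -1), Pow(Add(1, Mul(2, 6)), Rational(1, 2)))) = Mul(45, Mul(Rational(1, 6), Pow(Add(1, 12), Rational(1, 2)))) = Mul(45, Mul(Rational(1, 6), Pow(13, Rational(1, 2)))) = Mul(Rational(15, 2), Pow(13, Rational(1, 2)))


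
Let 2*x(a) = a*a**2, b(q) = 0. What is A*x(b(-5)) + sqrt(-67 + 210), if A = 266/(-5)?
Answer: sqrt(143) ≈ 11.958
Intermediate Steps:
x(a) = a**3/2 (x(a) = (a*a**2)/2 = a**3/2)
A = -266/5 (A = 266*(-1/5) = -266/5 ≈ -53.200)
A*x(b(-5)) + sqrt(-67 + 210) = -133*0**3/5 + sqrt(-67 + 210) = -133*0/5 + sqrt(143) = -266/5*0 + sqrt(143) = 0 + sqrt(143) = sqrt(143)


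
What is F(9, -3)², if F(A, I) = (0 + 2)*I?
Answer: 36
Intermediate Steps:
F(A, I) = 2*I
F(9, -3)² = (2*(-3))² = (-6)² = 36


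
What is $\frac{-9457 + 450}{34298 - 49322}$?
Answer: $\frac{9007}{15024} \approx 0.59951$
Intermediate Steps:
$\frac{-9457 + 450}{34298 - 49322} = - \frac{9007}{-15024} = \left(-9007\right) \left(- \frac{1}{15024}\right) = \frac{9007}{15024}$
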